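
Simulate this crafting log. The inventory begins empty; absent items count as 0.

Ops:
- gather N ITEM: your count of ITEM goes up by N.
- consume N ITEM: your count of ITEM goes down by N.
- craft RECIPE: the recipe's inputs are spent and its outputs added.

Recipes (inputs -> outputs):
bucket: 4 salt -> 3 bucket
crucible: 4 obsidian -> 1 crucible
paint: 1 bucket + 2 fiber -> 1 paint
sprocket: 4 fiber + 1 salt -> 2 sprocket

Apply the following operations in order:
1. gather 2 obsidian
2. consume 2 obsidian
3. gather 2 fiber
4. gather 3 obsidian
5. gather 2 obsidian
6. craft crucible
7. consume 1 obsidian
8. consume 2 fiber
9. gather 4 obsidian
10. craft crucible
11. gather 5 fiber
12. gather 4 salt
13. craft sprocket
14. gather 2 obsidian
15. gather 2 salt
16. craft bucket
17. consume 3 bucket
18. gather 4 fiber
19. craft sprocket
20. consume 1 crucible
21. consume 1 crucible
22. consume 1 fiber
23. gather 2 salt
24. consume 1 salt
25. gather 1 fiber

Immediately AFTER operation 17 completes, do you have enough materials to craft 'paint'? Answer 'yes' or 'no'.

After 1 (gather 2 obsidian): obsidian=2
After 2 (consume 2 obsidian): (empty)
After 3 (gather 2 fiber): fiber=2
After 4 (gather 3 obsidian): fiber=2 obsidian=3
After 5 (gather 2 obsidian): fiber=2 obsidian=5
After 6 (craft crucible): crucible=1 fiber=2 obsidian=1
After 7 (consume 1 obsidian): crucible=1 fiber=2
After 8 (consume 2 fiber): crucible=1
After 9 (gather 4 obsidian): crucible=1 obsidian=4
After 10 (craft crucible): crucible=2
After 11 (gather 5 fiber): crucible=2 fiber=5
After 12 (gather 4 salt): crucible=2 fiber=5 salt=4
After 13 (craft sprocket): crucible=2 fiber=1 salt=3 sprocket=2
After 14 (gather 2 obsidian): crucible=2 fiber=1 obsidian=2 salt=3 sprocket=2
After 15 (gather 2 salt): crucible=2 fiber=1 obsidian=2 salt=5 sprocket=2
After 16 (craft bucket): bucket=3 crucible=2 fiber=1 obsidian=2 salt=1 sprocket=2
After 17 (consume 3 bucket): crucible=2 fiber=1 obsidian=2 salt=1 sprocket=2

Answer: no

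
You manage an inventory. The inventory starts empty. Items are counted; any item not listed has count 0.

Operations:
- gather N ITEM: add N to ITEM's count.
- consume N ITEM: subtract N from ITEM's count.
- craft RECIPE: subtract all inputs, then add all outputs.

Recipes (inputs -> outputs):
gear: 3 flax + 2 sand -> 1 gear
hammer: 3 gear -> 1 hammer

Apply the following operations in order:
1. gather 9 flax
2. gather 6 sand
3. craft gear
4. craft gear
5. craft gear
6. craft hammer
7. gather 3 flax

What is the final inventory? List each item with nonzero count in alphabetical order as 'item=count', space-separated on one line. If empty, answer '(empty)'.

Answer: flax=3 hammer=1

Derivation:
After 1 (gather 9 flax): flax=9
After 2 (gather 6 sand): flax=9 sand=6
After 3 (craft gear): flax=6 gear=1 sand=4
After 4 (craft gear): flax=3 gear=2 sand=2
After 5 (craft gear): gear=3
After 6 (craft hammer): hammer=1
After 7 (gather 3 flax): flax=3 hammer=1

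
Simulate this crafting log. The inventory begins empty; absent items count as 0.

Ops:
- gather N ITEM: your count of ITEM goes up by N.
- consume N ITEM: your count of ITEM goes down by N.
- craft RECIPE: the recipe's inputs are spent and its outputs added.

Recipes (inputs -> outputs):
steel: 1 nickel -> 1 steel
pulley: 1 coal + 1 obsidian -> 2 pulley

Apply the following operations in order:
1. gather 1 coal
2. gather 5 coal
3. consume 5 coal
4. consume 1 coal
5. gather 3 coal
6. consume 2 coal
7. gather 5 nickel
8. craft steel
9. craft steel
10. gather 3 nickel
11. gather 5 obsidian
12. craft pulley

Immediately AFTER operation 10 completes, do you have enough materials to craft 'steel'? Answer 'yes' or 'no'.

After 1 (gather 1 coal): coal=1
After 2 (gather 5 coal): coal=6
After 3 (consume 5 coal): coal=1
After 4 (consume 1 coal): (empty)
After 5 (gather 3 coal): coal=3
After 6 (consume 2 coal): coal=1
After 7 (gather 5 nickel): coal=1 nickel=5
After 8 (craft steel): coal=1 nickel=4 steel=1
After 9 (craft steel): coal=1 nickel=3 steel=2
After 10 (gather 3 nickel): coal=1 nickel=6 steel=2

Answer: yes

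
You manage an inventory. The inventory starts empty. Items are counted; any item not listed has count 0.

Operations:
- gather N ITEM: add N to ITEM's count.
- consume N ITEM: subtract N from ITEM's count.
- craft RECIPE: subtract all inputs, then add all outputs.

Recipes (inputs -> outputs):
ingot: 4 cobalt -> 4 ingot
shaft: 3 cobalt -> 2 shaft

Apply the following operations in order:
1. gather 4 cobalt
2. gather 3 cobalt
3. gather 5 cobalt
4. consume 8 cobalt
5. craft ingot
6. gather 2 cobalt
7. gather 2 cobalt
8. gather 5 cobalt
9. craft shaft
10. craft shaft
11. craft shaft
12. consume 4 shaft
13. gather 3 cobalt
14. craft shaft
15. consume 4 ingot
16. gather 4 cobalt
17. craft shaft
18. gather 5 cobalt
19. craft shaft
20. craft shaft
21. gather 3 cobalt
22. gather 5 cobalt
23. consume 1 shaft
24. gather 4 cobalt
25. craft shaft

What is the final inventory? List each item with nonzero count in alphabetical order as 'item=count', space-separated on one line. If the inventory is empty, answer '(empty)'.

Answer: cobalt=9 shaft=11

Derivation:
After 1 (gather 4 cobalt): cobalt=4
After 2 (gather 3 cobalt): cobalt=7
After 3 (gather 5 cobalt): cobalt=12
After 4 (consume 8 cobalt): cobalt=4
After 5 (craft ingot): ingot=4
After 6 (gather 2 cobalt): cobalt=2 ingot=4
After 7 (gather 2 cobalt): cobalt=4 ingot=4
After 8 (gather 5 cobalt): cobalt=9 ingot=4
After 9 (craft shaft): cobalt=6 ingot=4 shaft=2
After 10 (craft shaft): cobalt=3 ingot=4 shaft=4
After 11 (craft shaft): ingot=4 shaft=6
After 12 (consume 4 shaft): ingot=4 shaft=2
After 13 (gather 3 cobalt): cobalt=3 ingot=4 shaft=2
After 14 (craft shaft): ingot=4 shaft=4
After 15 (consume 4 ingot): shaft=4
After 16 (gather 4 cobalt): cobalt=4 shaft=4
After 17 (craft shaft): cobalt=1 shaft=6
After 18 (gather 5 cobalt): cobalt=6 shaft=6
After 19 (craft shaft): cobalt=3 shaft=8
After 20 (craft shaft): shaft=10
After 21 (gather 3 cobalt): cobalt=3 shaft=10
After 22 (gather 5 cobalt): cobalt=8 shaft=10
After 23 (consume 1 shaft): cobalt=8 shaft=9
After 24 (gather 4 cobalt): cobalt=12 shaft=9
After 25 (craft shaft): cobalt=9 shaft=11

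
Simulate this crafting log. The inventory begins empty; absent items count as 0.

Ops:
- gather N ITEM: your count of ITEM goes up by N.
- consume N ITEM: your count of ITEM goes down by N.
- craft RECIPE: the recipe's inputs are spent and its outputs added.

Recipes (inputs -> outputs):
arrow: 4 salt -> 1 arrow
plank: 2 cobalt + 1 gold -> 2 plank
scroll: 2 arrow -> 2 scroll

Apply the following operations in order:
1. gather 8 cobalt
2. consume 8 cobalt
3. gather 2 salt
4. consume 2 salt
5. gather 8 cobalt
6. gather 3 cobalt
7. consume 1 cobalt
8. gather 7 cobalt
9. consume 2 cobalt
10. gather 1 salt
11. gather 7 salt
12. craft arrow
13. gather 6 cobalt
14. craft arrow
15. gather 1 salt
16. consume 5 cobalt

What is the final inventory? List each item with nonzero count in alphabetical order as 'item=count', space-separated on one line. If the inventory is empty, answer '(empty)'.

After 1 (gather 8 cobalt): cobalt=8
After 2 (consume 8 cobalt): (empty)
After 3 (gather 2 salt): salt=2
After 4 (consume 2 salt): (empty)
After 5 (gather 8 cobalt): cobalt=8
After 6 (gather 3 cobalt): cobalt=11
After 7 (consume 1 cobalt): cobalt=10
After 8 (gather 7 cobalt): cobalt=17
After 9 (consume 2 cobalt): cobalt=15
After 10 (gather 1 salt): cobalt=15 salt=1
After 11 (gather 7 salt): cobalt=15 salt=8
After 12 (craft arrow): arrow=1 cobalt=15 salt=4
After 13 (gather 6 cobalt): arrow=1 cobalt=21 salt=4
After 14 (craft arrow): arrow=2 cobalt=21
After 15 (gather 1 salt): arrow=2 cobalt=21 salt=1
After 16 (consume 5 cobalt): arrow=2 cobalt=16 salt=1

Answer: arrow=2 cobalt=16 salt=1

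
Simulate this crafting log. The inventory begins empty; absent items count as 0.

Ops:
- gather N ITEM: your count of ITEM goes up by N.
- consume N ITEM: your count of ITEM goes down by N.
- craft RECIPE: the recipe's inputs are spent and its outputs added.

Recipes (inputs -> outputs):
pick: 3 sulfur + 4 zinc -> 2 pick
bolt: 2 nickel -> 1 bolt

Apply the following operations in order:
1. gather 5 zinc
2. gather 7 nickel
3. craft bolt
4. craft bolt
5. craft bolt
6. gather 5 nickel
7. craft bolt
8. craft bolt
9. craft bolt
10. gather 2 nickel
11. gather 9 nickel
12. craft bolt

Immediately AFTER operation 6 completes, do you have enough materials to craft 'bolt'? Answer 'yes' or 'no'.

Answer: yes

Derivation:
After 1 (gather 5 zinc): zinc=5
After 2 (gather 7 nickel): nickel=7 zinc=5
After 3 (craft bolt): bolt=1 nickel=5 zinc=5
After 4 (craft bolt): bolt=2 nickel=3 zinc=5
After 5 (craft bolt): bolt=3 nickel=1 zinc=5
After 6 (gather 5 nickel): bolt=3 nickel=6 zinc=5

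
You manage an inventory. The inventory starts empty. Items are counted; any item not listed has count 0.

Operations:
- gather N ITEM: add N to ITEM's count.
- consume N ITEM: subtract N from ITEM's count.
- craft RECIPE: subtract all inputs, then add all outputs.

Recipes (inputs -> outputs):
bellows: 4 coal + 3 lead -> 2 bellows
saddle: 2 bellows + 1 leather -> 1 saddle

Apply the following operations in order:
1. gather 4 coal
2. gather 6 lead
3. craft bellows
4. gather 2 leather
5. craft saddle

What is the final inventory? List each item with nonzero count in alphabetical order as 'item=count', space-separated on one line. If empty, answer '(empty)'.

After 1 (gather 4 coal): coal=4
After 2 (gather 6 lead): coal=4 lead=6
After 3 (craft bellows): bellows=2 lead=3
After 4 (gather 2 leather): bellows=2 lead=3 leather=2
After 5 (craft saddle): lead=3 leather=1 saddle=1

Answer: lead=3 leather=1 saddle=1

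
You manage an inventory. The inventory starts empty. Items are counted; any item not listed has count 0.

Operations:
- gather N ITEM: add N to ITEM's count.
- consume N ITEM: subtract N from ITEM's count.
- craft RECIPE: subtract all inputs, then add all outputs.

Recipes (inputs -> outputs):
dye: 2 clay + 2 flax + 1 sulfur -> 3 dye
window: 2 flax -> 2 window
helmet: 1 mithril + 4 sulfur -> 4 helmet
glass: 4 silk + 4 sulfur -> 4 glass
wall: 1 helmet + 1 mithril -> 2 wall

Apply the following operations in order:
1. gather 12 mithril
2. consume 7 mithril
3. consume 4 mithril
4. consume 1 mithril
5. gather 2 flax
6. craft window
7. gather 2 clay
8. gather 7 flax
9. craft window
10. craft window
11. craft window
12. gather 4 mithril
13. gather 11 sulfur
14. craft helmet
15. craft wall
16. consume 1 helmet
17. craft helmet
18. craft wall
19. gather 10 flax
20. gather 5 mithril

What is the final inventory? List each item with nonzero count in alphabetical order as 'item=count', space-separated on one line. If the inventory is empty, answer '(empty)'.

After 1 (gather 12 mithril): mithril=12
After 2 (consume 7 mithril): mithril=5
After 3 (consume 4 mithril): mithril=1
After 4 (consume 1 mithril): (empty)
After 5 (gather 2 flax): flax=2
After 6 (craft window): window=2
After 7 (gather 2 clay): clay=2 window=2
After 8 (gather 7 flax): clay=2 flax=7 window=2
After 9 (craft window): clay=2 flax=5 window=4
After 10 (craft window): clay=2 flax=3 window=6
After 11 (craft window): clay=2 flax=1 window=8
After 12 (gather 4 mithril): clay=2 flax=1 mithril=4 window=8
After 13 (gather 11 sulfur): clay=2 flax=1 mithril=4 sulfur=11 window=8
After 14 (craft helmet): clay=2 flax=1 helmet=4 mithril=3 sulfur=7 window=8
After 15 (craft wall): clay=2 flax=1 helmet=3 mithril=2 sulfur=7 wall=2 window=8
After 16 (consume 1 helmet): clay=2 flax=1 helmet=2 mithril=2 sulfur=7 wall=2 window=8
After 17 (craft helmet): clay=2 flax=1 helmet=6 mithril=1 sulfur=3 wall=2 window=8
After 18 (craft wall): clay=2 flax=1 helmet=5 sulfur=3 wall=4 window=8
After 19 (gather 10 flax): clay=2 flax=11 helmet=5 sulfur=3 wall=4 window=8
After 20 (gather 5 mithril): clay=2 flax=11 helmet=5 mithril=5 sulfur=3 wall=4 window=8

Answer: clay=2 flax=11 helmet=5 mithril=5 sulfur=3 wall=4 window=8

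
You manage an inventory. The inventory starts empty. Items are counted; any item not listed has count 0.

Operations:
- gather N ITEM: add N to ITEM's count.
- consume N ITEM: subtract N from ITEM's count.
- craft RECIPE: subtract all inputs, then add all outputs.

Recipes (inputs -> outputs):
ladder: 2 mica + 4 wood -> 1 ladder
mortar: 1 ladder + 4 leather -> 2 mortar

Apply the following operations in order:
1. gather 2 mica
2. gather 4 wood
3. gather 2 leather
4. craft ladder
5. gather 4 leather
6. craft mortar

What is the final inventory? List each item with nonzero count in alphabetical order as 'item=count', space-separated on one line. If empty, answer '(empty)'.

After 1 (gather 2 mica): mica=2
After 2 (gather 4 wood): mica=2 wood=4
After 3 (gather 2 leather): leather=2 mica=2 wood=4
After 4 (craft ladder): ladder=1 leather=2
After 5 (gather 4 leather): ladder=1 leather=6
After 6 (craft mortar): leather=2 mortar=2

Answer: leather=2 mortar=2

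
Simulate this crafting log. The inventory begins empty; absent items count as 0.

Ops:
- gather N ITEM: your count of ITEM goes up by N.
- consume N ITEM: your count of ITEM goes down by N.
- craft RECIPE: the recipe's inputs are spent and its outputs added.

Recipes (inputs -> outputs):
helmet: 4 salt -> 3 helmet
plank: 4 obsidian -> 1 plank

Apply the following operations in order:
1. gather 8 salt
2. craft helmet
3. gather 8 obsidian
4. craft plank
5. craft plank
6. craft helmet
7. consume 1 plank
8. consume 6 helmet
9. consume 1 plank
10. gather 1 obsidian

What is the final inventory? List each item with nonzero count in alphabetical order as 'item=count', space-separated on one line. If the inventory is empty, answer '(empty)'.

After 1 (gather 8 salt): salt=8
After 2 (craft helmet): helmet=3 salt=4
After 3 (gather 8 obsidian): helmet=3 obsidian=8 salt=4
After 4 (craft plank): helmet=3 obsidian=4 plank=1 salt=4
After 5 (craft plank): helmet=3 plank=2 salt=4
After 6 (craft helmet): helmet=6 plank=2
After 7 (consume 1 plank): helmet=6 plank=1
After 8 (consume 6 helmet): plank=1
After 9 (consume 1 plank): (empty)
After 10 (gather 1 obsidian): obsidian=1

Answer: obsidian=1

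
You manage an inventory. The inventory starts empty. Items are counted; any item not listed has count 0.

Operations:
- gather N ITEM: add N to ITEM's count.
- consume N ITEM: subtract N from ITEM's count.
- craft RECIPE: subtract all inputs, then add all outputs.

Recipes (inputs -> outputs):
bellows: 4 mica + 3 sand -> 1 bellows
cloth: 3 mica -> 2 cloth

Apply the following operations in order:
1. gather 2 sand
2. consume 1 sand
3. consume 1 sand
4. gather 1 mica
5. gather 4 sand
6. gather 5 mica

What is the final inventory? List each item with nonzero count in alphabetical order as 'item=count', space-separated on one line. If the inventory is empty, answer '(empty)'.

After 1 (gather 2 sand): sand=2
After 2 (consume 1 sand): sand=1
After 3 (consume 1 sand): (empty)
After 4 (gather 1 mica): mica=1
After 5 (gather 4 sand): mica=1 sand=4
After 6 (gather 5 mica): mica=6 sand=4

Answer: mica=6 sand=4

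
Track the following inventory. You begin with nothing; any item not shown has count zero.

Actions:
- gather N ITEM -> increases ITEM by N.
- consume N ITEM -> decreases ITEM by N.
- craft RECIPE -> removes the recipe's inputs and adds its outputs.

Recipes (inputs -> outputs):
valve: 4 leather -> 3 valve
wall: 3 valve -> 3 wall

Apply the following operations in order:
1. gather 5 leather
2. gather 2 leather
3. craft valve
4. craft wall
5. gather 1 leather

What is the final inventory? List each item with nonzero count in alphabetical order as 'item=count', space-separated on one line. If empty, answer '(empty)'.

After 1 (gather 5 leather): leather=5
After 2 (gather 2 leather): leather=7
After 3 (craft valve): leather=3 valve=3
After 4 (craft wall): leather=3 wall=3
After 5 (gather 1 leather): leather=4 wall=3

Answer: leather=4 wall=3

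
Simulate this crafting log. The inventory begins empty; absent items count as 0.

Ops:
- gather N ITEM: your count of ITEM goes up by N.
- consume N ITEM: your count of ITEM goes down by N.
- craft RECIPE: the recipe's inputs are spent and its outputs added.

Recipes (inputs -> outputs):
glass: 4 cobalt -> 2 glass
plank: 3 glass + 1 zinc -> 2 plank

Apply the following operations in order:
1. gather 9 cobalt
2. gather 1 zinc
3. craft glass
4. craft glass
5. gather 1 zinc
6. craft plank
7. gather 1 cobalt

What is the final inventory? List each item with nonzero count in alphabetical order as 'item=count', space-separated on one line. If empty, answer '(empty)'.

Answer: cobalt=2 glass=1 plank=2 zinc=1

Derivation:
After 1 (gather 9 cobalt): cobalt=9
After 2 (gather 1 zinc): cobalt=9 zinc=1
After 3 (craft glass): cobalt=5 glass=2 zinc=1
After 4 (craft glass): cobalt=1 glass=4 zinc=1
After 5 (gather 1 zinc): cobalt=1 glass=4 zinc=2
After 6 (craft plank): cobalt=1 glass=1 plank=2 zinc=1
After 7 (gather 1 cobalt): cobalt=2 glass=1 plank=2 zinc=1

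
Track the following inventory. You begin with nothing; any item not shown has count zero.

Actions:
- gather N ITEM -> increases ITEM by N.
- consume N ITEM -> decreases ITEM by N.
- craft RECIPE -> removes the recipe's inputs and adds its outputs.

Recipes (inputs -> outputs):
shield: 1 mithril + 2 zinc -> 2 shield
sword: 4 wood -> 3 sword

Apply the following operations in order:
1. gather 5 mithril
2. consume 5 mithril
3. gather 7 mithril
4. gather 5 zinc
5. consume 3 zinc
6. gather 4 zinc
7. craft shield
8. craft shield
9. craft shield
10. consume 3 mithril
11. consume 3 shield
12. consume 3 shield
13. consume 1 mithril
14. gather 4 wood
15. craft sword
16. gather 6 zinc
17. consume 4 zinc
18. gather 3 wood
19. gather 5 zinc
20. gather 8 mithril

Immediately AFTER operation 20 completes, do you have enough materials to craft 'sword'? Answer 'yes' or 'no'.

Answer: no

Derivation:
After 1 (gather 5 mithril): mithril=5
After 2 (consume 5 mithril): (empty)
After 3 (gather 7 mithril): mithril=7
After 4 (gather 5 zinc): mithril=7 zinc=5
After 5 (consume 3 zinc): mithril=7 zinc=2
After 6 (gather 4 zinc): mithril=7 zinc=6
After 7 (craft shield): mithril=6 shield=2 zinc=4
After 8 (craft shield): mithril=5 shield=4 zinc=2
After 9 (craft shield): mithril=4 shield=6
After 10 (consume 3 mithril): mithril=1 shield=6
After 11 (consume 3 shield): mithril=1 shield=3
After 12 (consume 3 shield): mithril=1
After 13 (consume 1 mithril): (empty)
After 14 (gather 4 wood): wood=4
After 15 (craft sword): sword=3
After 16 (gather 6 zinc): sword=3 zinc=6
After 17 (consume 4 zinc): sword=3 zinc=2
After 18 (gather 3 wood): sword=3 wood=3 zinc=2
After 19 (gather 5 zinc): sword=3 wood=3 zinc=7
After 20 (gather 8 mithril): mithril=8 sword=3 wood=3 zinc=7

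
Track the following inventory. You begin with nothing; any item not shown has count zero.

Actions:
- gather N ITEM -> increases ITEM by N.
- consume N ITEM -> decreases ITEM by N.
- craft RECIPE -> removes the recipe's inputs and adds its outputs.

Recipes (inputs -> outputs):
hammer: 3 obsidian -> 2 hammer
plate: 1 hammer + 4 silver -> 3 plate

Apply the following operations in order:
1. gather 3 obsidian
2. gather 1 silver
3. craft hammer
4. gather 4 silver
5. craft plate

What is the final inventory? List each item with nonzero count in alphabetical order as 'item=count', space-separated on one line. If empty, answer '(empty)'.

Answer: hammer=1 plate=3 silver=1

Derivation:
After 1 (gather 3 obsidian): obsidian=3
After 2 (gather 1 silver): obsidian=3 silver=1
After 3 (craft hammer): hammer=2 silver=1
After 4 (gather 4 silver): hammer=2 silver=5
After 5 (craft plate): hammer=1 plate=3 silver=1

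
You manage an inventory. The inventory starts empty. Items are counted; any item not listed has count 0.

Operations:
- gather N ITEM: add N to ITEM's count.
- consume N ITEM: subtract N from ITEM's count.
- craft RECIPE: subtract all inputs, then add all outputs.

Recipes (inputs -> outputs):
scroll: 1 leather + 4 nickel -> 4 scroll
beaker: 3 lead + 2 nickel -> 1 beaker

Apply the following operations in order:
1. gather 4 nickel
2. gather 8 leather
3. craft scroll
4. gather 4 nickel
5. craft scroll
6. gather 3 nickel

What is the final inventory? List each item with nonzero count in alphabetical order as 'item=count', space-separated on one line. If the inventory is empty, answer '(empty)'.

Answer: leather=6 nickel=3 scroll=8

Derivation:
After 1 (gather 4 nickel): nickel=4
After 2 (gather 8 leather): leather=8 nickel=4
After 3 (craft scroll): leather=7 scroll=4
After 4 (gather 4 nickel): leather=7 nickel=4 scroll=4
After 5 (craft scroll): leather=6 scroll=8
After 6 (gather 3 nickel): leather=6 nickel=3 scroll=8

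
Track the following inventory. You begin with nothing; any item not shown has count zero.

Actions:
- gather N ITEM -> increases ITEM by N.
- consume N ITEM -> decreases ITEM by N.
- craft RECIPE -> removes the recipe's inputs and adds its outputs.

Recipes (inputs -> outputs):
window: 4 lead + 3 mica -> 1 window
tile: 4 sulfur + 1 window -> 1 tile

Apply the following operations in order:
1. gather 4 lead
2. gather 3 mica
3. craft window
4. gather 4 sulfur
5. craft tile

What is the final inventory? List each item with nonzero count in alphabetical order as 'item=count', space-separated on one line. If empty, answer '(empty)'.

After 1 (gather 4 lead): lead=4
After 2 (gather 3 mica): lead=4 mica=3
After 3 (craft window): window=1
After 4 (gather 4 sulfur): sulfur=4 window=1
After 5 (craft tile): tile=1

Answer: tile=1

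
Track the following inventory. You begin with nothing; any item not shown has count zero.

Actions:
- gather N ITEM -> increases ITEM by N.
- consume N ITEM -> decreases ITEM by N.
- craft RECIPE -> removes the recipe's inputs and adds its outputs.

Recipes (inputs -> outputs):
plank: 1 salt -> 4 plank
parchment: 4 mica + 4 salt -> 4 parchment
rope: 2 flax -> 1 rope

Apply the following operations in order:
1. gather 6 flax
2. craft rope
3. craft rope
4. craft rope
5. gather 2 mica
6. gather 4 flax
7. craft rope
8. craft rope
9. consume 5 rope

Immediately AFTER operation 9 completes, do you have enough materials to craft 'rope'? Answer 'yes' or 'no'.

Answer: no

Derivation:
After 1 (gather 6 flax): flax=6
After 2 (craft rope): flax=4 rope=1
After 3 (craft rope): flax=2 rope=2
After 4 (craft rope): rope=3
After 5 (gather 2 mica): mica=2 rope=3
After 6 (gather 4 flax): flax=4 mica=2 rope=3
After 7 (craft rope): flax=2 mica=2 rope=4
After 8 (craft rope): mica=2 rope=5
After 9 (consume 5 rope): mica=2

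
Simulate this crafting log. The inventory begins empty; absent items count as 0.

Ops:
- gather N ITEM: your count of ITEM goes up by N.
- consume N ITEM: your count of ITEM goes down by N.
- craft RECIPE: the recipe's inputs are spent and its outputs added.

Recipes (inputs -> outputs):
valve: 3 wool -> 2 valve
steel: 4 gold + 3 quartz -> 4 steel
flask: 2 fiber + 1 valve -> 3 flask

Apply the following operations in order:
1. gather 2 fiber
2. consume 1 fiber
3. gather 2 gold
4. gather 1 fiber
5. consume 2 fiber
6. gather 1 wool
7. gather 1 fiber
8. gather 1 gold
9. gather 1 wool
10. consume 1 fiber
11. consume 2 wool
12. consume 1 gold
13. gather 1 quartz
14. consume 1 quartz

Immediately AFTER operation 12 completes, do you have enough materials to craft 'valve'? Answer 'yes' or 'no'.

After 1 (gather 2 fiber): fiber=2
After 2 (consume 1 fiber): fiber=1
After 3 (gather 2 gold): fiber=1 gold=2
After 4 (gather 1 fiber): fiber=2 gold=2
After 5 (consume 2 fiber): gold=2
After 6 (gather 1 wool): gold=2 wool=1
After 7 (gather 1 fiber): fiber=1 gold=2 wool=1
After 8 (gather 1 gold): fiber=1 gold=3 wool=1
After 9 (gather 1 wool): fiber=1 gold=3 wool=2
After 10 (consume 1 fiber): gold=3 wool=2
After 11 (consume 2 wool): gold=3
After 12 (consume 1 gold): gold=2

Answer: no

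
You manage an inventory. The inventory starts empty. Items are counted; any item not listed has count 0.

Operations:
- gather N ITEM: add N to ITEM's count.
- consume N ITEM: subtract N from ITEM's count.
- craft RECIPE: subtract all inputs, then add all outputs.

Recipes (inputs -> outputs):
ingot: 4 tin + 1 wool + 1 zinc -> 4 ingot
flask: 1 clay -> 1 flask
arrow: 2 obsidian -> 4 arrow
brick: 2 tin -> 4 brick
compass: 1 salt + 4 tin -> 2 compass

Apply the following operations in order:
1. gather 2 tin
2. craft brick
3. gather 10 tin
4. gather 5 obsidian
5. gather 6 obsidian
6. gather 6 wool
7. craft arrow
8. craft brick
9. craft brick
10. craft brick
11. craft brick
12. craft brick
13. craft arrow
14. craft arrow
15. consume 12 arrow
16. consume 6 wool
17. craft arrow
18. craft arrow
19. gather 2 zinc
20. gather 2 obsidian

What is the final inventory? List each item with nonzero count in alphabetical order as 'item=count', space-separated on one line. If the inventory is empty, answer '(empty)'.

After 1 (gather 2 tin): tin=2
After 2 (craft brick): brick=4
After 3 (gather 10 tin): brick=4 tin=10
After 4 (gather 5 obsidian): brick=4 obsidian=5 tin=10
After 5 (gather 6 obsidian): brick=4 obsidian=11 tin=10
After 6 (gather 6 wool): brick=4 obsidian=11 tin=10 wool=6
After 7 (craft arrow): arrow=4 brick=4 obsidian=9 tin=10 wool=6
After 8 (craft brick): arrow=4 brick=8 obsidian=9 tin=8 wool=6
After 9 (craft brick): arrow=4 brick=12 obsidian=9 tin=6 wool=6
After 10 (craft brick): arrow=4 brick=16 obsidian=9 tin=4 wool=6
After 11 (craft brick): arrow=4 brick=20 obsidian=9 tin=2 wool=6
After 12 (craft brick): arrow=4 brick=24 obsidian=9 wool=6
After 13 (craft arrow): arrow=8 brick=24 obsidian=7 wool=6
After 14 (craft arrow): arrow=12 brick=24 obsidian=5 wool=6
After 15 (consume 12 arrow): brick=24 obsidian=5 wool=6
After 16 (consume 6 wool): brick=24 obsidian=5
After 17 (craft arrow): arrow=4 brick=24 obsidian=3
After 18 (craft arrow): arrow=8 brick=24 obsidian=1
After 19 (gather 2 zinc): arrow=8 brick=24 obsidian=1 zinc=2
After 20 (gather 2 obsidian): arrow=8 brick=24 obsidian=3 zinc=2

Answer: arrow=8 brick=24 obsidian=3 zinc=2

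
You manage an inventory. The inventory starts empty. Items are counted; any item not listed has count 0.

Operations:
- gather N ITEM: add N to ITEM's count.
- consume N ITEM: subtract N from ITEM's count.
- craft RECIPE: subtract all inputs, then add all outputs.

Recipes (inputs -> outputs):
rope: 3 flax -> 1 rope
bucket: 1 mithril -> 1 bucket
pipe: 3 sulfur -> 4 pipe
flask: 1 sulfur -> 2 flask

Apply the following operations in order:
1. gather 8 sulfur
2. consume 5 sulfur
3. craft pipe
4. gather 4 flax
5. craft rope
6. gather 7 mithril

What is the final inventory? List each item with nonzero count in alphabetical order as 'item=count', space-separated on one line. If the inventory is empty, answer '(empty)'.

After 1 (gather 8 sulfur): sulfur=8
After 2 (consume 5 sulfur): sulfur=3
After 3 (craft pipe): pipe=4
After 4 (gather 4 flax): flax=4 pipe=4
After 5 (craft rope): flax=1 pipe=4 rope=1
After 6 (gather 7 mithril): flax=1 mithril=7 pipe=4 rope=1

Answer: flax=1 mithril=7 pipe=4 rope=1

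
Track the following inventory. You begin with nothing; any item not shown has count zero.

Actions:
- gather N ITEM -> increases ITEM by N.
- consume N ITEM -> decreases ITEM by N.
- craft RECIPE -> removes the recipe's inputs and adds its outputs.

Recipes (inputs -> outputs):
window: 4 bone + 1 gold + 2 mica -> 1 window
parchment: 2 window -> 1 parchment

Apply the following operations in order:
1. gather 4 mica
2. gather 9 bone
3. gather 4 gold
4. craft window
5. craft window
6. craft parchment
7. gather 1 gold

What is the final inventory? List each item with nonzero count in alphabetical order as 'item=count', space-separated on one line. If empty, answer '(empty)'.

After 1 (gather 4 mica): mica=4
After 2 (gather 9 bone): bone=9 mica=4
After 3 (gather 4 gold): bone=9 gold=4 mica=4
After 4 (craft window): bone=5 gold=3 mica=2 window=1
After 5 (craft window): bone=1 gold=2 window=2
After 6 (craft parchment): bone=1 gold=2 parchment=1
After 7 (gather 1 gold): bone=1 gold=3 parchment=1

Answer: bone=1 gold=3 parchment=1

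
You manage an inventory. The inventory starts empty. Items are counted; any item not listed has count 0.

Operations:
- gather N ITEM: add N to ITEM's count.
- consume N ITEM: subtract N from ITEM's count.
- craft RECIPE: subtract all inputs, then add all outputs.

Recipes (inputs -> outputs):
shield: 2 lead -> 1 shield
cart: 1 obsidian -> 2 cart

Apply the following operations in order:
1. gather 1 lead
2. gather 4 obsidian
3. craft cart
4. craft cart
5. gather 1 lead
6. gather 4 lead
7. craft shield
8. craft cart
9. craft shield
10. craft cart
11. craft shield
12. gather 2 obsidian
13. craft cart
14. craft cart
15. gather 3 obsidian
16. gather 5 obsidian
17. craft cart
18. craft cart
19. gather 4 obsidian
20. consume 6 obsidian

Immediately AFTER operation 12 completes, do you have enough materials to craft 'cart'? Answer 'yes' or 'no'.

After 1 (gather 1 lead): lead=1
After 2 (gather 4 obsidian): lead=1 obsidian=4
After 3 (craft cart): cart=2 lead=1 obsidian=3
After 4 (craft cart): cart=4 lead=1 obsidian=2
After 5 (gather 1 lead): cart=4 lead=2 obsidian=2
After 6 (gather 4 lead): cart=4 lead=6 obsidian=2
After 7 (craft shield): cart=4 lead=4 obsidian=2 shield=1
After 8 (craft cart): cart=6 lead=4 obsidian=1 shield=1
After 9 (craft shield): cart=6 lead=2 obsidian=1 shield=2
After 10 (craft cart): cart=8 lead=2 shield=2
After 11 (craft shield): cart=8 shield=3
After 12 (gather 2 obsidian): cart=8 obsidian=2 shield=3

Answer: yes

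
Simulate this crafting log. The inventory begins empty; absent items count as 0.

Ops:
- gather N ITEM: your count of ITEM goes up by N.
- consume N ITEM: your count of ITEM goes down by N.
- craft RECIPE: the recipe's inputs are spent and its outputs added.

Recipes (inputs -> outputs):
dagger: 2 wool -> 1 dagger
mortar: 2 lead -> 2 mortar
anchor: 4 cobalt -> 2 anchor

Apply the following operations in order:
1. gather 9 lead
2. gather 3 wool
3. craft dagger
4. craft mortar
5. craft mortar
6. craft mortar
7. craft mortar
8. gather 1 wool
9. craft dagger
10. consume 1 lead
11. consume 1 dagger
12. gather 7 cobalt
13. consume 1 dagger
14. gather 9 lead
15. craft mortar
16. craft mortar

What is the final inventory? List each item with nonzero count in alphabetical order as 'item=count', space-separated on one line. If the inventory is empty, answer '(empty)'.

After 1 (gather 9 lead): lead=9
After 2 (gather 3 wool): lead=9 wool=3
After 3 (craft dagger): dagger=1 lead=9 wool=1
After 4 (craft mortar): dagger=1 lead=7 mortar=2 wool=1
After 5 (craft mortar): dagger=1 lead=5 mortar=4 wool=1
After 6 (craft mortar): dagger=1 lead=3 mortar=6 wool=1
After 7 (craft mortar): dagger=1 lead=1 mortar=8 wool=1
After 8 (gather 1 wool): dagger=1 lead=1 mortar=8 wool=2
After 9 (craft dagger): dagger=2 lead=1 mortar=8
After 10 (consume 1 lead): dagger=2 mortar=8
After 11 (consume 1 dagger): dagger=1 mortar=8
After 12 (gather 7 cobalt): cobalt=7 dagger=1 mortar=8
After 13 (consume 1 dagger): cobalt=7 mortar=8
After 14 (gather 9 lead): cobalt=7 lead=9 mortar=8
After 15 (craft mortar): cobalt=7 lead=7 mortar=10
After 16 (craft mortar): cobalt=7 lead=5 mortar=12

Answer: cobalt=7 lead=5 mortar=12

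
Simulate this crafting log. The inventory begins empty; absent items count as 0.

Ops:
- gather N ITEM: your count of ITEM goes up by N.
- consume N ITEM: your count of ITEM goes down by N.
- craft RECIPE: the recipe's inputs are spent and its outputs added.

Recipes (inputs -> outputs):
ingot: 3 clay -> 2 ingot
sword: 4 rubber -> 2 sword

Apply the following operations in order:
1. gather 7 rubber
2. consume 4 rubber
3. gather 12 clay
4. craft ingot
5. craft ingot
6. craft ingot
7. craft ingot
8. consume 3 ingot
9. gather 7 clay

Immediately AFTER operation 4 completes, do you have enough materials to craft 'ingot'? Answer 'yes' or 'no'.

Answer: yes

Derivation:
After 1 (gather 7 rubber): rubber=7
After 2 (consume 4 rubber): rubber=3
After 3 (gather 12 clay): clay=12 rubber=3
After 4 (craft ingot): clay=9 ingot=2 rubber=3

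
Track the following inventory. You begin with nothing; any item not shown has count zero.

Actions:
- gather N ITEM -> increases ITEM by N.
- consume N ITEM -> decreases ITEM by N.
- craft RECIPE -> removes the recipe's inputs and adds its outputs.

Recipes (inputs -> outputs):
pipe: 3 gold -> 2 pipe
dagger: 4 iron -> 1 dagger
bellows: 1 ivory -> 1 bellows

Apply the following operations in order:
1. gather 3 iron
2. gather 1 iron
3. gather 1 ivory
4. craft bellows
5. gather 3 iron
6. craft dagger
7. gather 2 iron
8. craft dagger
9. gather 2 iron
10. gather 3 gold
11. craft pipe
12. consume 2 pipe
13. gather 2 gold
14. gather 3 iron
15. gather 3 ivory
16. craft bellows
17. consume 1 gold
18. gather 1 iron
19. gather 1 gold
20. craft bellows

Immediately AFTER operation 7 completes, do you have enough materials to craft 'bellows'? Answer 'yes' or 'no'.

After 1 (gather 3 iron): iron=3
After 2 (gather 1 iron): iron=4
After 3 (gather 1 ivory): iron=4 ivory=1
After 4 (craft bellows): bellows=1 iron=4
After 5 (gather 3 iron): bellows=1 iron=7
After 6 (craft dagger): bellows=1 dagger=1 iron=3
After 7 (gather 2 iron): bellows=1 dagger=1 iron=5

Answer: no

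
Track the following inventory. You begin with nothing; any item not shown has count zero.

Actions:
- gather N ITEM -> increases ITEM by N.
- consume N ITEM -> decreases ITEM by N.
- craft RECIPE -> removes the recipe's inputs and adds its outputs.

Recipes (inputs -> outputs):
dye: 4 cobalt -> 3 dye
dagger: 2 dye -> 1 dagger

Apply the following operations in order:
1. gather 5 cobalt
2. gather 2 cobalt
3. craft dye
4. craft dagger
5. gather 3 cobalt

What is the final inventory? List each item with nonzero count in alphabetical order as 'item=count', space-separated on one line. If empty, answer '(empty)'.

After 1 (gather 5 cobalt): cobalt=5
After 2 (gather 2 cobalt): cobalt=7
After 3 (craft dye): cobalt=3 dye=3
After 4 (craft dagger): cobalt=3 dagger=1 dye=1
After 5 (gather 3 cobalt): cobalt=6 dagger=1 dye=1

Answer: cobalt=6 dagger=1 dye=1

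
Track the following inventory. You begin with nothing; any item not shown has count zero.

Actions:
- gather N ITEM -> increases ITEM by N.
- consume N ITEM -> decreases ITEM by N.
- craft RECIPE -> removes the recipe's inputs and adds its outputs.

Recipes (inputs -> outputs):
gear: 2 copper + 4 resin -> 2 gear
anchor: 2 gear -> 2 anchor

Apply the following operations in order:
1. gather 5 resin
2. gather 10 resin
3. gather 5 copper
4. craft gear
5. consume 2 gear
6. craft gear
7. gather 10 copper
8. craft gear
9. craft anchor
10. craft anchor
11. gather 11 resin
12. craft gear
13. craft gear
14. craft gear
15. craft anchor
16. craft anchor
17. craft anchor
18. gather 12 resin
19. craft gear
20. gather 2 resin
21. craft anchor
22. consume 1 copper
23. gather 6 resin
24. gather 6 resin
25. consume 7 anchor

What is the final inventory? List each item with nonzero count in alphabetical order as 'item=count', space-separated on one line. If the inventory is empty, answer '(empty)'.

Answer: anchor=5 resin=24

Derivation:
After 1 (gather 5 resin): resin=5
After 2 (gather 10 resin): resin=15
After 3 (gather 5 copper): copper=5 resin=15
After 4 (craft gear): copper=3 gear=2 resin=11
After 5 (consume 2 gear): copper=3 resin=11
After 6 (craft gear): copper=1 gear=2 resin=7
After 7 (gather 10 copper): copper=11 gear=2 resin=7
After 8 (craft gear): copper=9 gear=4 resin=3
After 9 (craft anchor): anchor=2 copper=9 gear=2 resin=3
After 10 (craft anchor): anchor=4 copper=9 resin=3
After 11 (gather 11 resin): anchor=4 copper=9 resin=14
After 12 (craft gear): anchor=4 copper=7 gear=2 resin=10
After 13 (craft gear): anchor=4 copper=5 gear=4 resin=6
After 14 (craft gear): anchor=4 copper=3 gear=6 resin=2
After 15 (craft anchor): anchor=6 copper=3 gear=4 resin=2
After 16 (craft anchor): anchor=8 copper=3 gear=2 resin=2
After 17 (craft anchor): anchor=10 copper=3 resin=2
After 18 (gather 12 resin): anchor=10 copper=3 resin=14
After 19 (craft gear): anchor=10 copper=1 gear=2 resin=10
After 20 (gather 2 resin): anchor=10 copper=1 gear=2 resin=12
After 21 (craft anchor): anchor=12 copper=1 resin=12
After 22 (consume 1 copper): anchor=12 resin=12
After 23 (gather 6 resin): anchor=12 resin=18
After 24 (gather 6 resin): anchor=12 resin=24
After 25 (consume 7 anchor): anchor=5 resin=24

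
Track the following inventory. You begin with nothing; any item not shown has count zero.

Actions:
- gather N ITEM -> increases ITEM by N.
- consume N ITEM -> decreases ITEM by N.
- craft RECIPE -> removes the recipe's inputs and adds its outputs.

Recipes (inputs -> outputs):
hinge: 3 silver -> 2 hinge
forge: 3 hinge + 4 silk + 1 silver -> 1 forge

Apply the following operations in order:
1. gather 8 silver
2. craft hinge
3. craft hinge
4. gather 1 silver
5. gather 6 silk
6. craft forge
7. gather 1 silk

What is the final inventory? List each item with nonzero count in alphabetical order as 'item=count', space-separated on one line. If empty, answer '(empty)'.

Answer: forge=1 hinge=1 silk=3 silver=2

Derivation:
After 1 (gather 8 silver): silver=8
After 2 (craft hinge): hinge=2 silver=5
After 3 (craft hinge): hinge=4 silver=2
After 4 (gather 1 silver): hinge=4 silver=3
After 5 (gather 6 silk): hinge=4 silk=6 silver=3
After 6 (craft forge): forge=1 hinge=1 silk=2 silver=2
After 7 (gather 1 silk): forge=1 hinge=1 silk=3 silver=2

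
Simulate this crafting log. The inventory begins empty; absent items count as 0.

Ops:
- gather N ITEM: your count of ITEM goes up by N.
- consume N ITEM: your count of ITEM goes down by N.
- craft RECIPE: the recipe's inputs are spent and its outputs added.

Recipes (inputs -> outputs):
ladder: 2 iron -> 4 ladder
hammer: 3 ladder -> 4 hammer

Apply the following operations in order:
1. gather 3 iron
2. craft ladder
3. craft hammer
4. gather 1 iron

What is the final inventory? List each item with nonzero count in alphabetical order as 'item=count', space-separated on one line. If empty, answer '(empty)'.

Answer: hammer=4 iron=2 ladder=1

Derivation:
After 1 (gather 3 iron): iron=3
After 2 (craft ladder): iron=1 ladder=4
After 3 (craft hammer): hammer=4 iron=1 ladder=1
After 4 (gather 1 iron): hammer=4 iron=2 ladder=1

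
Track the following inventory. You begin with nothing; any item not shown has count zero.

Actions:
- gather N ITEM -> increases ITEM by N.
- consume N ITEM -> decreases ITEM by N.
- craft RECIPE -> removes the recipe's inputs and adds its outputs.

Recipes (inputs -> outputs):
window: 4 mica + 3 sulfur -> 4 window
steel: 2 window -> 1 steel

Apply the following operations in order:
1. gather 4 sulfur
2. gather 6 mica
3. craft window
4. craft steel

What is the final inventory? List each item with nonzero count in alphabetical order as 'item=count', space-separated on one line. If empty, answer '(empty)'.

After 1 (gather 4 sulfur): sulfur=4
After 2 (gather 6 mica): mica=6 sulfur=4
After 3 (craft window): mica=2 sulfur=1 window=4
After 4 (craft steel): mica=2 steel=1 sulfur=1 window=2

Answer: mica=2 steel=1 sulfur=1 window=2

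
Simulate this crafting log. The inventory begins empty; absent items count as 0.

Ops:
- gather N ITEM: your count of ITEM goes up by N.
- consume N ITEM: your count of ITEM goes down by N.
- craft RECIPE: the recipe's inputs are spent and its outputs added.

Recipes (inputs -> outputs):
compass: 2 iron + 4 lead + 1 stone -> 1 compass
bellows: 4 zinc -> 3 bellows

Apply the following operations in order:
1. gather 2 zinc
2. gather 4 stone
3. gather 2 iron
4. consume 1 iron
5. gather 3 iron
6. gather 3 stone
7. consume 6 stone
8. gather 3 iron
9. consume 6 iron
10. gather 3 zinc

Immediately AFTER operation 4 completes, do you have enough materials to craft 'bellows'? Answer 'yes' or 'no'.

Answer: no

Derivation:
After 1 (gather 2 zinc): zinc=2
After 2 (gather 4 stone): stone=4 zinc=2
After 3 (gather 2 iron): iron=2 stone=4 zinc=2
After 4 (consume 1 iron): iron=1 stone=4 zinc=2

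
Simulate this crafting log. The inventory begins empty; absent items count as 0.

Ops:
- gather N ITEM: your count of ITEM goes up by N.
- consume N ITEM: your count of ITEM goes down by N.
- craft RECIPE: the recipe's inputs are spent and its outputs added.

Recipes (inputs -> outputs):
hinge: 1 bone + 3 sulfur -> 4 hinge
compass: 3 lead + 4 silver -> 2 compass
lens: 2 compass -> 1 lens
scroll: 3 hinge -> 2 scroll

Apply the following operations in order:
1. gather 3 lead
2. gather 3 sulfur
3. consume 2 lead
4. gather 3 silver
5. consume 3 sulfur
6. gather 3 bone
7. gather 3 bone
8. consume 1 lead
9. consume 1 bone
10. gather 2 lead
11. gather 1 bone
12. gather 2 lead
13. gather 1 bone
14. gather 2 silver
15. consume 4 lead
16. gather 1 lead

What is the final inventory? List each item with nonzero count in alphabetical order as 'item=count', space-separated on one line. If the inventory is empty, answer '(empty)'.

After 1 (gather 3 lead): lead=3
After 2 (gather 3 sulfur): lead=3 sulfur=3
After 3 (consume 2 lead): lead=1 sulfur=3
After 4 (gather 3 silver): lead=1 silver=3 sulfur=3
After 5 (consume 3 sulfur): lead=1 silver=3
After 6 (gather 3 bone): bone=3 lead=1 silver=3
After 7 (gather 3 bone): bone=6 lead=1 silver=3
After 8 (consume 1 lead): bone=6 silver=3
After 9 (consume 1 bone): bone=5 silver=3
After 10 (gather 2 lead): bone=5 lead=2 silver=3
After 11 (gather 1 bone): bone=6 lead=2 silver=3
After 12 (gather 2 lead): bone=6 lead=4 silver=3
After 13 (gather 1 bone): bone=7 lead=4 silver=3
After 14 (gather 2 silver): bone=7 lead=4 silver=5
After 15 (consume 4 lead): bone=7 silver=5
After 16 (gather 1 lead): bone=7 lead=1 silver=5

Answer: bone=7 lead=1 silver=5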